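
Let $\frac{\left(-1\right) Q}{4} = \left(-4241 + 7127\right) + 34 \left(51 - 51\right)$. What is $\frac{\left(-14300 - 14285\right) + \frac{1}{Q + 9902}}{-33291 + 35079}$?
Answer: $- \frac{46936571}{2935896} \approx -15.987$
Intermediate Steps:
$Q = -11544$ ($Q = - 4 \left(\left(-4241 + 7127\right) + 34 \left(51 - 51\right)\right) = - 4 \left(2886 + 34 \cdot 0\right) = - 4 \left(2886 + 0\right) = \left(-4\right) 2886 = -11544$)
$\frac{\left(-14300 - 14285\right) + \frac{1}{Q + 9902}}{-33291 + 35079} = \frac{\left(-14300 - 14285\right) + \frac{1}{-11544 + 9902}}{-33291 + 35079} = \frac{\left(-14300 - 14285\right) + \frac{1}{-1642}}{1788} = \left(-28585 - \frac{1}{1642}\right) \frac{1}{1788} = \left(- \frac{46936571}{1642}\right) \frac{1}{1788} = - \frac{46936571}{2935896}$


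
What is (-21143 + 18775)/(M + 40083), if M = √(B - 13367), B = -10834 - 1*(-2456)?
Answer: -47458272/803334317 + 1184*I*√21745/803334317 ≈ -0.059077 + 0.00021734*I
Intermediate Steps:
B = -8378 (B = -10834 + 2456 = -8378)
M = I*√21745 (M = √(-8378 - 13367) = √(-21745) = I*√21745 ≈ 147.46*I)
(-21143 + 18775)/(M + 40083) = (-21143 + 18775)/(I*√21745 + 40083) = -2368/(40083 + I*√21745)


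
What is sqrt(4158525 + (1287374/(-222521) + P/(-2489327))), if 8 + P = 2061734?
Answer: sqrt(4415162459758072443791262893)/32583972551 ≈ 2039.2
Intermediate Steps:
P = 2061726 (P = -8 + 2061734 = 2061726)
sqrt(4158525 + (1287374/(-222521) + P/(-2489327))) = sqrt(4158525 + (1287374/(-222521) + 2061726/(-2489327))) = sqrt(4158525 + (1287374*(-1/222521) + 2061726*(-1/2489327))) = sqrt(4158525 + (-1287374/222521 - 121278/146431)) = sqrt(4158525 - 215498364032/32583972551) = sqrt(135501048954283243/32583972551) = sqrt(4415162459758072443791262893)/32583972551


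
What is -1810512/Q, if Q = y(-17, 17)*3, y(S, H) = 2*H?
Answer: -301752/17 ≈ -17750.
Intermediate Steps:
Q = 102 (Q = (2*17)*3 = 34*3 = 102)
-1810512/Q = -1810512/102 = -1584*381/34 = -301752/17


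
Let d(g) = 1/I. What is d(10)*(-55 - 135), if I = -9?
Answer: 190/9 ≈ 21.111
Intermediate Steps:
d(g) = -1/9 (d(g) = 1/(-9) = -1/9)
d(10)*(-55 - 135) = -(-55 - 135)/9 = -1/9*(-190) = 190/9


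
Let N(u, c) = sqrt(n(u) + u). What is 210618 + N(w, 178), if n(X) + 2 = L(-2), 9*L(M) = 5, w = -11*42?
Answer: 210618 + I*sqrt(4171)/3 ≈ 2.1062e+5 + 21.528*I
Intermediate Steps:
w = -462
L(M) = 5/9 (L(M) = (1/9)*5 = 5/9)
n(X) = -13/9 (n(X) = -2 + 5/9 = -13/9)
N(u, c) = sqrt(-13/9 + u)
210618 + N(w, 178) = 210618 + sqrt(-13 + 9*(-462))/3 = 210618 + sqrt(-13 - 4158)/3 = 210618 + sqrt(-4171)/3 = 210618 + (I*sqrt(4171))/3 = 210618 + I*sqrt(4171)/3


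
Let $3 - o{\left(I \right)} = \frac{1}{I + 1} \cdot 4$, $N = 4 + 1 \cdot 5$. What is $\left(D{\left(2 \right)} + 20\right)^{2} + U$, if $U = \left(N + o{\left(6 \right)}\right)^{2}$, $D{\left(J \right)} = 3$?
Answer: $\frac{32321}{49} \approx 659.61$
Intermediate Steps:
$N = 9$ ($N = 4 + 5 = 9$)
$o{\left(I \right)} = 3 - \frac{4}{1 + I}$ ($o{\left(I \right)} = 3 - \frac{1}{I + 1} \cdot 4 = 3 - \frac{1}{1 + I} 4 = 3 - \frac{4}{1 + I}$)
$U = \frac{6400}{49}$ ($U = \left(9 + \frac{-1 + 3 \cdot 6}{1 + 6}\right)^{2} = \left(9 + \frac{-1 + 18}{7}\right)^{2} = \left(9 + \frac{1}{7} \cdot 17\right)^{2} = \left(9 + \frac{17}{7}\right)^{2} = \left(\frac{80}{7}\right)^{2} = \frac{6400}{49} \approx 130.61$)
$\left(D{\left(2 \right)} + 20\right)^{2} + U = \left(3 + 20\right)^{2} + \frac{6400}{49} = 23^{2} + \frac{6400}{49} = 529 + \frac{6400}{49} = \frac{32321}{49}$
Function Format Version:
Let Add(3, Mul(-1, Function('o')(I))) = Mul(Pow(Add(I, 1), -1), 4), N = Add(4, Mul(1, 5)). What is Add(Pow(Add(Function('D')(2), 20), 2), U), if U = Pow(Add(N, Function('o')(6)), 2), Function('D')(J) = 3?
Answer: Rational(32321, 49) ≈ 659.61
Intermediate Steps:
N = 9 (N = Add(4, 5) = 9)
Function('o')(I) = Add(3, Mul(-4, Pow(Add(1, I), -1))) (Function('o')(I) = Add(3, Mul(-1, Mul(Pow(Add(I, 1), -1), 4))) = Add(3, Mul(-1, Mul(Pow(Add(1, I), -1), 4))) = Add(3, Mul(-1, Mul(4, Pow(Add(1, I), -1)))) = Add(3, Mul(-4, Pow(Add(1, I), -1))))
U = Rational(6400, 49) (U = Pow(Add(9, Mul(Pow(Add(1, 6), -1), Add(-1, Mul(3, 6)))), 2) = Pow(Add(9, Mul(Pow(7, -1), Add(-1, 18))), 2) = Pow(Add(9, Mul(Rational(1, 7), 17)), 2) = Pow(Add(9, Rational(17, 7)), 2) = Pow(Rational(80, 7), 2) = Rational(6400, 49) ≈ 130.61)
Add(Pow(Add(Function('D')(2), 20), 2), U) = Add(Pow(Add(3, 20), 2), Rational(6400, 49)) = Add(Pow(23, 2), Rational(6400, 49)) = Add(529, Rational(6400, 49)) = Rational(32321, 49)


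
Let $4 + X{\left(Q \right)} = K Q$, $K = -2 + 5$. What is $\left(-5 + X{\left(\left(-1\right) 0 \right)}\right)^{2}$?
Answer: $81$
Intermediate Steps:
$K = 3$
$X{\left(Q \right)} = -4 + 3 Q$
$\left(-5 + X{\left(\left(-1\right) 0 \right)}\right)^{2} = \left(-5 - \left(4 - 3 \left(\left(-1\right) 0\right)\right)\right)^{2} = \left(-5 + \left(-4 + 3 \cdot 0\right)\right)^{2} = \left(-5 + \left(-4 + 0\right)\right)^{2} = \left(-5 - 4\right)^{2} = \left(-9\right)^{2} = 81$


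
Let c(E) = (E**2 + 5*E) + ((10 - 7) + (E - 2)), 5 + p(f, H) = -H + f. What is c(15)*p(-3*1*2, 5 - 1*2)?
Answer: -4424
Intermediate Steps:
p(f, H) = -5 + f - H (p(f, H) = -5 + (-H + f) = -5 + (f - H) = -5 + f - H)
c(E) = 1 + E**2 + 6*E (c(E) = (E**2 + 5*E) + (3 + (-2 + E)) = (E**2 + 5*E) + (1 + E) = 1 + E**2 + 6*E)
c(15)*p(-3*1*2, 5 - 1*2) = (1 + 15**2 + 6*15)*(-5 - 3*1*2 - (5 - 1*2)) = (1 + 225 + 90)*(-5 - 3*2 - (5 - 2)) = 316*(-5 - 6 - 1*3) = 316*(-5 - 6 - 3) = 316*(-14) = -4424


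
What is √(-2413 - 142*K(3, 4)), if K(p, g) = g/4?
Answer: I*√2555 ≈ 50.547*I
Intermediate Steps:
K(p, g) = g/4 (K(p, g) = g*(¼) = g/4)
√(-2413 - 142*K(3, 4)) = √(-2413 - 71*4/2) = √(-2413 - 142*1) = √(-2413 - 142) = √(-2555) = I*√2555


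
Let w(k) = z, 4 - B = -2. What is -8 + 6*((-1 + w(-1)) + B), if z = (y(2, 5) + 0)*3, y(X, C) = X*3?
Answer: 130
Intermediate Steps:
B = 6 (B = 4 - 1*(-2) = 4 + 2 = 6)
y(X, C) = 3*X
z = 18 (z = (3*2 + 0)*3 = (6 + 0)*3 = 6*3 = 18)
w(k) = 18
-8 + 6*((-1 + w(-1)) + B) = -8 + 6*((-1 + 18) + 6) = -8 + 6*(17 + 6) = -8 + 6*23 = -8 + 138 = 130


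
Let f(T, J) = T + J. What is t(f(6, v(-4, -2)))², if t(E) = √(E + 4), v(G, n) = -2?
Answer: 8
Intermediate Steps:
f(T, J) = J + T
t(E) = √(4 + E)
t(f(6, v(-4, -2)))² = (√(4 + (-2 + 6)))² = (√(4 + 4))² = (√8)² = (2*√2)² = 8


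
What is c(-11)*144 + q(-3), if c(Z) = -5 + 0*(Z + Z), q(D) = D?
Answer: -723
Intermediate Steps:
c(Z) = -5 (c(Z) = -5 + 0*(2*Z) = -5 + 0 = -5)
c(-11)*144 + q(-3) = -5*144 - 3 = -720 - 3 = -723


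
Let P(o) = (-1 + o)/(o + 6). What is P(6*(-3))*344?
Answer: 1634/3 ≈ 544.67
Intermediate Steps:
P(o) = (-1 + o)/(6 + o)
P(6*(-3))*344 = ((-1 + 6*(-3))/(6 + 6*(-3)))*344 = ((-1 - 18)/(6 - 18))*344 = (-19/(-12))*344 = -1/12*(-19)*344 = (19/12)*344 = 1634/3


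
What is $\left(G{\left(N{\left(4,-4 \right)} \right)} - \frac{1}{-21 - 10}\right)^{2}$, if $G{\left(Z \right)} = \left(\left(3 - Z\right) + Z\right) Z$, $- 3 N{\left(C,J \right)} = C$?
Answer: $\frac{15129}{961} \approx 15.743$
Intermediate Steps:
$N{\left(C,J \right)} = - \frac{C}{3}$
$G{\left(Z \right)} = 3 Z$
$\left(G{\left(N{\left(4,-4 \right)} \right)} - \frac{1}{-21 - 10}\right)^{2} = \left(3 \left(\left(- \frac{1}{3}\right) 4\right) - \frac{1}{-21 - 10}\right)^{2} = \left(3 \left(- \frac{4}{3}\right) - \frac{1}{-31}\right)^{2} = \left(-4 - - \frac{1}{31}\right)^{2} = \left(-4 + \frac{1}{31}\right)^{2} = \left(- \frac{123}{31}\right)^{2} = \frac{15129}{961}$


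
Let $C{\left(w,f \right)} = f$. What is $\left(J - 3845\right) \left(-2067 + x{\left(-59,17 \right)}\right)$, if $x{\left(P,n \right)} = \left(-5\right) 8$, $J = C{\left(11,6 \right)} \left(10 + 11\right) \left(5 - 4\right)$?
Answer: $7835933$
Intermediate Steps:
$J = 126$ ($J = 6 \left(10 + 11\right) \left(5 - 4\right) = 6 \cdot 21 \cdot 1 = 6 \cdot 21 = 126$)
$x{\left(P,n \right)} = -40$
$\left(J - 3845\right) \left(-2067 + x{\left(-59,17 \right)}\right) = \left(126 - 3845\right) \left(-2067 - 40\right) = \left(-3719\right) \left(-2107\right) = 7835933$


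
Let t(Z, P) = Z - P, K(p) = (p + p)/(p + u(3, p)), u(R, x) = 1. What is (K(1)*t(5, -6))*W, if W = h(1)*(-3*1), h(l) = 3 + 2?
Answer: -165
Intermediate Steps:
h(l) = 5
W = -15 (W = 5*(-3*1) = 5*(-3) = -15)
K(p) = 2*p/(1 + p) (K(p) = (p + p)/(p + 1) = (2*p)/(1 + p) = 2*p/(1 + p))
(K(1)*t(5, -6))*W = ((2*1/(1 + 1))*(5 - 1*(-6)))*(-15) = ((2*1/2)*(5 + 6))*(-15) = ((2*1*(½))*11)*(-15) = (1*11)*(-15) = 11*(-15) = -165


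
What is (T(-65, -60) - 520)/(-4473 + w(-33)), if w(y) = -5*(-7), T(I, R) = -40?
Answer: 40/317 ≈ 0.12618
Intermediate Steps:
w(y) = 35
(T(-65, -60) - 520)/(-4473 + w(-33)) = (-40 - 520)/(-4473 + 35) = -560/(-4438) = -560*(-1/4438) = 40/317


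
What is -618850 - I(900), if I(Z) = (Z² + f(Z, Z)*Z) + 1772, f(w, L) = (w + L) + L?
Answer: -3860622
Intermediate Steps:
f(w, L) = w + 2*L (f(w, L) = (L + w) + L = w + 2*L)
I(Z) = 1772 + 4*Z² (I(Z) = (Z² + (Z + 2*Z)*Z) + 1772 = (Z² + (3*Z)*Z) + 1772 = (Z² + 3*Z²) + 1772 = 4*Z² + 1772 = 1772 + 4*Z²)
-618850 - I(900) = -618850 - (1772 + 4*900²) = -618850 - (1772 + 4*810000) = -618850 - (1772 + 3240000) = -618850 - 1*3241772 = -618850 - 3241772 = -3860622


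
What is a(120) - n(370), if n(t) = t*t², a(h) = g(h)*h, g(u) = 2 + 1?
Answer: -50652640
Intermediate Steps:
g(u) = 3
a(h) = 3*h
n(t) = t³
a(120) - n(370) = 3*120 - 1*370³ = 360 - 1*50653000 = 360 - 50653000 = -50652640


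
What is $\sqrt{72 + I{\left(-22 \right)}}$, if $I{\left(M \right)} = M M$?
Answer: $2 \sqrt{139} \approx 23.58$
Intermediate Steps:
$I{\left(M \right)} = M^{2}$
$\sqrt{72 + I{\left(-22 \right)}} = \sqrt{72 + \left(-22\right)^{2}} = \sqrt{72 + 484} = \sqrt{556} = 2 \sqrt{139}$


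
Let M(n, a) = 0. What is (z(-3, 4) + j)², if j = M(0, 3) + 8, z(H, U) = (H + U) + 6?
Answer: 225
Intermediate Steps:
z(H, U) = 6 + H + U
j = 8 (j = 0 + 8 = 8)
(z(-3, 4) + j)² = ((6 - 3 + 4) + 8)² = (7 + 8)² = 15² = 225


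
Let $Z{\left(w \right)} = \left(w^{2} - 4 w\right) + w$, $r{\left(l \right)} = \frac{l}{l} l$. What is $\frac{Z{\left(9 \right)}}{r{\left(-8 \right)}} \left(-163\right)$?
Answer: $\frac{4401}{4} \approx 1100.3$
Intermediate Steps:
$r{\left(l \right)} = l$ ($r{\left(l \right)} = 1 l = l$)
$Z{\left(w \right)} = w^{2} - 3 w$
$\frac{Z{\left(9 \right)}}{r{\left(-8 \right)}} \left(-163\right) = \frac{9 \left(-3 + 9\right)}{-8} \left(-163\right) = - \frac{9 \cdot 6}{8} \left(-163\right) = \left(- \frac{1}{8}\right) 54 \left(-163\right) = \left(- \frac{27}{4}\right) \left(-163\right) = \frac{4401}{4}$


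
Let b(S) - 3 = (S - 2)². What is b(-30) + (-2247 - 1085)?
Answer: -2305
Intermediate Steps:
b(S) = 3 + (-2 + S)² (b(S) = 3 + (S - 2)² = 3 + (-2 + S)²)
b(-30) + (-2247 - 1085) = (3 + (-2 - 30)²) + (-2247 - 1085) = (3 + (-32)²) - 3332 = (3 + 1024) - 3332 = 1027 - 3332 = -2305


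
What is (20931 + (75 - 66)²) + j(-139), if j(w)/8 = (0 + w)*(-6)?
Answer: 27684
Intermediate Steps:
j(w) = -48*w (j(w) = 8*((0 + w)*(-6)) = 8*(w*(-6)) = 8*(-6*w) = -48*w)
(20931 + (75 - 66)²) + j(-139) = (20931 + (75 - 66)²) - 48*(-139) = (20931 + 9²) + 6672 = (20931 + 81) + 6672 = 21012 + 6672 = 27684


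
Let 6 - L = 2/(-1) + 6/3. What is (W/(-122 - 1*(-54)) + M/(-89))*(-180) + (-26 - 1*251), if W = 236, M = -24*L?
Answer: 85439/1513 ≈ 56.470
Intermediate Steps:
L = 6 (L = 6 - (2/(-1) + 6/3) = 6 - (2*(-1) + 6*(⅓)) = 6 - (-2 + 2) = 6 - 1*0 = 6 + 0 = 6)
M = -144 (M = -24*6 = -144)
(W/(-122 - 1*(-54)) + M/(-89))*(-180) + (-26 - 1*251) = (236/(-122 - 1*(-54)) - 144/(-89))*(-180) + (-26 - 1*251) = (236/(-122 + 54) - 144*(-1/89))*(-180) + (-26 - 251) = (236/(-68) + 144/89)*(-180) - 277 = (236*(-1/68) + 144/89)*(-180) - 277 = (-59/17 + 144/89)*(-180) - 277 = -2803/1513*(-180) - 277 = 504540/1513 - 277 = 85439/1513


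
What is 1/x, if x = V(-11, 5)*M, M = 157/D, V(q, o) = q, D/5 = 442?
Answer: -2210/1727 ≈ -1.2797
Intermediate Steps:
D = 2210 (D = 5*442 = 2210)
M = 157/2210 ≈ 0.071041
x = -1727/2210 (x = -11*157/2210 = -1727/2210 ≈ -0.78145)
1/x = 1/(-1727/2210) = -2210/1727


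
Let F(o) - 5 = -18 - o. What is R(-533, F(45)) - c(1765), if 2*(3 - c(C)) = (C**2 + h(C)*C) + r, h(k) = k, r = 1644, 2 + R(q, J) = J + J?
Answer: 3115926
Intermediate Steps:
F(o) = -13 - o (F(o) = 5 + (-18 - o) = -13 - o)
R(q, J) = -2 + 2*J (R(q, J) = -2 + (J + J) = -2 + 2*J)
c(C) = -819 - C**2 (c(C) = 3 - ((C**2 + C*C) + 1644)/2 = 3 - ((C**2 + C**2) + 1644)/2 = 3 - (2*C**2 + 1644)/2 = 3 - (1644 + 2*C**2)/2 = 3 + (-822 - C**2) = -819 - C**2)
R(-533, F(45)) - c(1765) = (-2 + 2*(-13 - 1*45)) - (-819 - 1*1765**2) = (-2 + 2*(-13 - 45)) - (-819 - 1*3115225) = (-2 + 2*(-58)) - (-819 - 3115225) = (-2 - 116) - 1*(-3116044) = -118 + 3116044 = 3115926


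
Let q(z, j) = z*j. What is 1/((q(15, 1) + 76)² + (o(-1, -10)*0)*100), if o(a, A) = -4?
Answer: 1/8281 ≈ 0.00012076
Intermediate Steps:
q(z, j) = j*z
1/((q(15, 1) + 76)² + (o(-1, -10)*0)*100) = 1/((1*15 + 76)² - 4*0*100) = 1/((15 + 76)² + 0*100) = 1/(91² + 0) = 1/(8281 + 0) = 1/8281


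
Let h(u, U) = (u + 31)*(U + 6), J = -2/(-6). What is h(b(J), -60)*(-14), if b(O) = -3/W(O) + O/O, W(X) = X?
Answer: 17388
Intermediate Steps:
J = ⅓ (J = -2*(-⅙) = ⅓ ≈ 0.33333)
b(O) = 1 - 3/O (b(O) = -3/O + O/O = -3/O + 1 = 1 - 3/O)
h(u, U) = (6 + U)*(31 + u) (h(u, U) = (31 + u)*(6 + U) = (6 + U)*(31 + u))
h(b(J), -60)*(-14) = (186 + 6*((-3 + ⅓)/(⅓)) + 31*(-60) - 60*(-3 + ⅓)/⅓)*(-14) = (186 + 6*(3*(-8/3)) - 1860 - 180*(-8)/3)*(-14) = (186 + 6*(-8) - 1860 - 60*(-8))*(-14) = (186 - 48 - 1860 + 480)*(-14) = -1242*(-14) = 17388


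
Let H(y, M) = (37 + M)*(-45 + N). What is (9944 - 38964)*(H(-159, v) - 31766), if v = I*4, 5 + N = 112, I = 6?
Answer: 812095680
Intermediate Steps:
N = 107 (N = -5 + 112 = 107)
v = 24 (v = 6*4 = 24)
H(y, M) = 2294 + 62*M (H(y, M) = (37 + M)*(-45 + 107) = (37 + M)*62 = 2294 + 62*M)
(9944 - 38964)*(H(-159, v) - 31766) = (9944 - 38964)*((2294 + 62*24) - 31766) = -29020*((2294 + 1488) - 31766) = -29020*(3782 - 31766) = -29020*(-27984) = 812095680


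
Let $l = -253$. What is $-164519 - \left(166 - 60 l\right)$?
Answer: $-179865$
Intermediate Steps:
$-164519 - \left(166 - 60 l\right) = -164519 - \left(166 - -15180\right) = -164519 - \left(166 + 15180\right) = -164519 - 15346 = -179865$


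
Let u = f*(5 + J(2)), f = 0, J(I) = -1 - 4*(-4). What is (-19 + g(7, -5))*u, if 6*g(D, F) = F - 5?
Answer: 0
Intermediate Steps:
g(D, F) = -5/6 + F/6 (g(D, F) = (F - 5)/6 = (-5 + F)/6 = -5/6 + F/6)
J(I) = 15 (J(I) = -1 + 16 = 15)
u = 0 (u = 0*(5 + 15) = 0*20 = 0)
(-19 + g(7, -5))*u = (-19 + (-5/6 + (1/6)*(-5)))*0 = (-19 + (-5/6 - 5/6))*0 = (-19 - 5/3)*0 = -62/3*0 = 0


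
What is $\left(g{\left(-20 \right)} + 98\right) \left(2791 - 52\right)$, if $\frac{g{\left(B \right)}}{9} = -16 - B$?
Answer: $367026$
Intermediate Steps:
$g{\left(B \right)} = -144 - 9 B$ ($g{\left(B \right)} = 9 \left(-16 - B\right) = -144 - 9 B$)
$\left(g{\left(-20 \right)} + 98\right) \left(2791 - 52\right) = \left(\left(-144 - -180\right) + 98\right) \left(2791 - 52\right) = \left(\left(-144 + 180\right) + 98\right) 2739 = \left(36 + 98\right) 2739 = 134 \cdot 2739 = 367026$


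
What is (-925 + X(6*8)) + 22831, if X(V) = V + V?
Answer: 22002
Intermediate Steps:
X(V) = 2*V
(-925 + X(6*8)) + 22831 = (-925 + 2*(6*8)) + 22831 = (-925 + 2*48) + 22831 = (-925 + 96) + 22831 = -829 + 22831 = 22002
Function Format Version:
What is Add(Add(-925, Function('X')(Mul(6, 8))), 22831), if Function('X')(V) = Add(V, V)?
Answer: 22002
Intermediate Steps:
Function('X')(V) = Mul(2, V)
Add(Add(-925, Function('X')(Mul(6, 8))), 22831) = Add(Add(-925, Mul(2, Mul(6, 8))), 22831) = Add(Add(-925, Mul(2, 48)), 22831) = Add(Add(-925, 96), 22831) = Add(-829, 22831) = 22002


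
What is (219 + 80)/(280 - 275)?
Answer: 299/5 ≈ 59.800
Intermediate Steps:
(219 + 80)/(280 - 275) = 299/5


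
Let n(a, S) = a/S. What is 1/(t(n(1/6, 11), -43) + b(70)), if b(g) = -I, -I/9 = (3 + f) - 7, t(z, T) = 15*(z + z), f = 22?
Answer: 11/1787 ≈ 0.0061556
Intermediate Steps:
t(z, T) = 30*z (t(z, T) = 15*(2*z) = 30*z)
I = -162 (I = -9*((3 + 22) - 7) = -9*(25 - 7) = -9*18 = -162)
b(g) = 162 (b(g) = -1*(-162) = 162)
1/(t(n(1/6, 11), -43) + b(70)) = 1/(30*(1/(6*11)) + 162) = 1/(30*((⅙)*(1/11)) + 162) = 1/(30*(1/66) + 162) = 1/(5/11 + 162) = 1/(1787/11) = 11/1787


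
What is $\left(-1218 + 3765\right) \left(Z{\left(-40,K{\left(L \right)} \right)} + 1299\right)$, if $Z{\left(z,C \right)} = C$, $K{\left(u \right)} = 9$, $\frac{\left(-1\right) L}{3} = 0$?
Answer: $3331476$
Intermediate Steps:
$L = 0$ ($L = \left(-3\right) 0 = 0$)
$\left(-1218 + 3765\right) \left(Z{\left(-40,K{\left(L \right)} \right)} + 1299\right) = \left(-1218 + 3765\right) \left(9 + 1299\right) = 2547 \cdot 1308 = 3331476$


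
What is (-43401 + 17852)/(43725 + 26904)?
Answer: -25549/70629 ≈ -0.36174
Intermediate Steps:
(-43401 + 17852)/(43725 + 26904) = -25549/70629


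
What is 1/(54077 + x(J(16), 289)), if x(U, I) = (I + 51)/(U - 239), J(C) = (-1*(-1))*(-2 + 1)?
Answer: 12/648907 ≈ 1.8493e-5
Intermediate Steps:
J(C) = -1 (J(C) = 1*(-1) = -1)
x(U, I) = (51 + I)/(-239 + U)
1/(54077 + x(J(16), 289)) = 1/(54077 + (51 + 289)/(-239 - 1)) = 1/(54077 + 340/(-240)) = 1/(54077 - 1/240*340) = 1/(54077 - 17/12) = 1/(648907/12) = 12/648907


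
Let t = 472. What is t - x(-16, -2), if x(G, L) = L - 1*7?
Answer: 481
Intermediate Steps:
x(G, L) = -7 + L (x(G, L) = L - 7 = -7 + L)
t - x(-16, -2) = 472 - (-7 - 2) = 472 - 1*(-9) = 472 + 9 = 481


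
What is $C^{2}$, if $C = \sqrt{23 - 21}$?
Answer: $2$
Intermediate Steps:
$C = \sqrt{2} \approx 1.4142$
$C^{2} = \left(\sqrt{2}\right)^{2} = 2$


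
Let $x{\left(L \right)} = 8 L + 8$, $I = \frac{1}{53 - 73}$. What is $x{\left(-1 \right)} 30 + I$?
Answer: $- \frac{1}{20} \approx -0.05$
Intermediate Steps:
$I = - \frac{1}{20}$ ($I = \frac{1}{-20} = - \frac{1}{20} \approx -0.05$)
$x{\left(L \right)} = 8 + 8 L$
$x{\left(-1 \right)} 30 + I = \left(8 + 8 \left(-1\right)\right) 30 - \frac{1}{20} = \left(8 - 8\right) 30 - \frac{1}{20} = 0 \cdot 30 - \frac{1}{20} = 0 - \frac{1}{20} = - \frac{1}{20}$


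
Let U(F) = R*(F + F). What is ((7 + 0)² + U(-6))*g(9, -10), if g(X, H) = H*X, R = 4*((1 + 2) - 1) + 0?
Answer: 4230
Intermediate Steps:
R = 8 (R = 4*(3 - 1) + 0 = 4*2 + 0 = 8 + 0 = 8)
U(F) = 16*F (U(F) = 8*(F + F) = 8*(2*F) = 16*F)
((7 + 0)² + U(-6))*g(9, -10) = ((7 + 0)² + 16*(-6))*(-10*9) = (7² - 96)*(-90) = (49 - 96)*(-90) = -47*(-90) = 4230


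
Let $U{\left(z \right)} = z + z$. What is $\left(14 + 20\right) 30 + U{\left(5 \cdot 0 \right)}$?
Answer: $1020$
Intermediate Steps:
$U{\left(z \right)} = 2 z$
$\left(14 + 20\right) 30 + U{\left(5 \cdot 0 \right)} = \left(14 + 20\right) 30 + 2 \cdot 5 \cdot 0 = 34 \cdot 30 + 2 \cdot 0 = 1020 + 0 = 1020$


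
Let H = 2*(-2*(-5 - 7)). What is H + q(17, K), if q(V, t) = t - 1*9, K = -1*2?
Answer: 37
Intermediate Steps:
K = -2
H = 48 (H = 2*(-2*(-12)) = 2*24 = 48)
q(V, t) = -9 + t (q(V, t) = t - 9 = -9 + t)
H + q(17, K) = 48 + (-9 - 2) = 48 - 11 = 37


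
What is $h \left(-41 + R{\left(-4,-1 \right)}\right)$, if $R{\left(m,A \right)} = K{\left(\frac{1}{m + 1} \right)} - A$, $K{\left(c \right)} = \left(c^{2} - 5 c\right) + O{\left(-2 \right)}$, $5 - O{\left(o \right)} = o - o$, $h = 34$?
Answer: $- \frac{10166}{9} \approx -1129.6$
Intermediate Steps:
$O{\left(o \right)} = 5$ ($O{\left(o \right)} = 5 - \left(o - o\right) = 5 - 0 = 5 + 0 = 5$)
$K{\left(c \right)} = 5 + c^{2} - 5 c$ ($K{\left(c \right)} = \left(c^{2} - 5 c\right) + 5 = 5 + c^{2} - 5 c$)
$R{\left(m,A \right)} = 5 + \frac{1}{\left(1 + m\right)^{2}} - A - \frac{5}{1 + m}$ ($R{\left(m,A \right)} = \left(5 + \left(\frac{1}{m + 1}\right)^{2} - \frac{5}{m + 1}\right) - A = \left(5 + \left(\frac{1}{1 + m}\right)^{2} - \frac{5}{1 + m}\right) - A = \left(5 + \frac{1}{\left(1 + m\right)^{2}} - \frac{5}{1 + m}\right) - A = 5 + \frac{1}{\left(1 + m\right)^{2}} - A - \frac{5}{1 + m}$)
$h \left(-41 + R{\left(-4,-1 \right)}\right) = 34 \left(-41 - \left(-6 + \frac{3}{\left(1 - 4\right)^{3}} + \frac{5}{1 - 4}\right)\right) = 34 \left(-41 + \left(5 + \frac{1}{-27} + 1 - \frac{5}{-3} - \frac{4}{-27}\right)\right) = 34 \left(-41 - - \frac{70}{9}\right) = 34 \left(-41 + \left(5 - \frac{1}{27} + 1 + \frac{5}{3} + \frac{4}{27}\right)\right) = 34 \left(-41 + \frac{70}{9}\right) = 34 \left(- \frac{299}{9}\right) = - \frac{10166}{9}$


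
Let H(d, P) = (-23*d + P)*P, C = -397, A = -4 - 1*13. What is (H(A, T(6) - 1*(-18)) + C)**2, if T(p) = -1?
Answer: 42758521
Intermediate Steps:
A = -17 (A = -4 - 13 = -17)
H(d, P) = P*(P - 23*d) (H(d, P) = (P - 23*d)*P = P*(P - 23*d))
(H(A, T(6) - 1*(-18)) + C)**2 = ((-1 - 1*(-18))*((-1 - 1*(-18)) - 23*(-17)) - 397)**2 = ((-1 + 18)*((-1 + 18) + 391) - 397)**2 = (17*(17 + 391) - 397)**2 = (17*408 - 397)**2 = (6936 - 397)**2 = 6539**2 = 42758521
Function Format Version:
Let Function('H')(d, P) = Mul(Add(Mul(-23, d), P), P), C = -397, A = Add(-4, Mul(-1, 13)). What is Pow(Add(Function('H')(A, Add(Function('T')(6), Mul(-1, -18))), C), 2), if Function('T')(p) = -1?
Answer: 42758521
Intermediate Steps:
A = -17 (A = Add(-4, -13) = -17)
Function('H')(d, P) = Mul(P, Add(P, Mul(-23, d))) (Function('H')(d, P) = Mul(Add(P, Mul(-23, d)), P) = Mul(P, Add(P, Mul(-23, d))))
Pow(Add(Function('H')(A, Add(Function('T')(6), Mul(-1, -18))), C), 2) = Pow(Add(Mul(Add(-1, Mul(-1, -18)), Add(Add(-1, Mul(-1, -18)), Mul(-23, -17))), -397), 2) = Pow(Add(Mul(Add(-1, 18), Add(Add(-1, 18), 391)), -397), 2) = Pow(Add(Mul(17, Add(17, 391)), -397), 2) = Pow(Add(Mul(17, 408), -397), 2) = Pow(Add(6936, -397), 2) = Pow(6539, 2) = 42758521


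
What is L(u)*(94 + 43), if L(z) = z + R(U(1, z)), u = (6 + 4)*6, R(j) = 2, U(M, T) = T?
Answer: 8494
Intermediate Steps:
u = 60 (u = 10*6 = 60)
L(z) = 2 + z (L(z) = z + 2 = 2 + z)
L(u)*(94 + 43) = (2 + 60)*(94 + 43) = 62*137 = 8494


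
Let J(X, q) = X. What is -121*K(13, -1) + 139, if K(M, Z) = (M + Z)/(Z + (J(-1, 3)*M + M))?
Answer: 1591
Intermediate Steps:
K(M, Z) = (M + Z)/Z (K(M, Z) = (M + Z)/(Z + (-M + M)) = (M + Z)/(Z + 0) = (M + Z)/Z)
-121*K(13, -1) + 139 = -121*(13 - 1)/(-1) + 139 = -(-121)*12 + 139 = -121*(-12) + 139 = 1452 + 139 = 1591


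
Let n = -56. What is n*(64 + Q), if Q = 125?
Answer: -10584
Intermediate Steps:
n*(64 + Q) = -56*(64 + 125) = -56*189 = -10584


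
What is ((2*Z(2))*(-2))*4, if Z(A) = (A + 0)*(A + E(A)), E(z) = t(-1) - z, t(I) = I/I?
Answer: -32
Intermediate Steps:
t(I) = 1
E(z) = 1 - z
Z(A) = A (Z(A) = (A + 0)*(A + (1 - A)) = A*1 = A)
((2*Z(2))*(-2))*4 = ((2*2)*(-2))*4 = (4*(-2))*4 = -8*4 = -32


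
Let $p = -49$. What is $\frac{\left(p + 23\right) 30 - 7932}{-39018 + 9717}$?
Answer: $\frac{2904}{9767} \approx 0.29733$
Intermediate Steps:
$\frac{\left(p + 23\right) 30 - 7932}{-39018 + 9717} = \frac{\left(-49 + 23\right) 30 - 7932}{-39018 + 9717} = \frac{\left(-26\right) 30 - 7932}{-29301} = \left(-780 - 7932\right) \left(- \frac{1}{29301}\right) = \left(-8712\right) \left(- \frac{1}{29301}\right) = \frac{2904}{9767}$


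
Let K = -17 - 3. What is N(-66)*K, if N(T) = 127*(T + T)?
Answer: 335280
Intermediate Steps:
N(T) = 254*T (N(T) = 127*(2*T) = 254*T)
K = -20
N(-66)*K = (254*(-66))*(-20) = -16764*(-20) = 335280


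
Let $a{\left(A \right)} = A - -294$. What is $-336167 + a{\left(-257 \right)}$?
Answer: $-336130$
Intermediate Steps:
$a{\left(A \right)} = 294 + A$ ($a{\left(A \right)} = A + 294 = 294 + A$)
$-336167 + a{\left(-257 \right)} = -336167 + \left(294 - 257\right) = -336167 + 37 = -336130$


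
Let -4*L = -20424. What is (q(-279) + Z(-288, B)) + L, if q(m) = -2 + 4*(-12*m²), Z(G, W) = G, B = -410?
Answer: -3731552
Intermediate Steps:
L = 5106 (L = -¼*(-20424) = 5106)
q(m) = -2 - 48*m²
(q(-279) + Z(-288, B)) + L = ((-2 - 48*(-279)²) - 288) + 5106 = ((-2 - 48*77841) - 288) + 5106 = ((-2 - 3736368) - 288) + 5106 = (-3736370 - 288) + 5106 = -3736658 + 5106 = -3731552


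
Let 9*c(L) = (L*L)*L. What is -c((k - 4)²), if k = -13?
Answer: -24137569/9 ≈ -2.6820e+6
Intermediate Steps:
c(L) = L³/9 (c(L) = ((L*L)*L)/9 = (L²*L)/9 = L³/9)
-c((k - 4)²) = -((-13 - 4)²)³/9 = -((-17)²)³/9 = -289³/9 = -24137569/9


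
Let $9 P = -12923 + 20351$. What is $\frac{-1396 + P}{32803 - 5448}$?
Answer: $- \frac{1712}{82065} \approx -0.020862$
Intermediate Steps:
$P = \frac{2476}{3}$ ($P = \frac{-12923 + 20351}{9} = \frac{1}{9} \cdot 7428 = \frac{2476}{3} \approx 825.33$)
$\frac{-1396 + P}{32803 - 5448} = \frac{-1396 + \frac{2476}{3}}{32803 - 5448} = - \frac{1712}{3 \cdot 27355} = \left(- \frac{1712}{3}\right) \frac{1}{27355} = - \frac{1712}{82065}$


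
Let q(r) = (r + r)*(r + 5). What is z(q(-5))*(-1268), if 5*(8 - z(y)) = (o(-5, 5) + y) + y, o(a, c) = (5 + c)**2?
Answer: 15216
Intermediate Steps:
q(r) = 2*r*(5 + r) (q(r) = (2*r)*(5 + r) = 2*r*(5 + r))
z(y) = -12 - 2*y/5 (z(y) = 8 - (((5 + 5)**2 + y) + y)/5 = 8 - ((10**2 + y) + y)/5 = 8 - ((100 + y) + y)/5 = 8 - (100 + 2*y)/5 = 8 + (-20 - 2*y/5) = -12 - 2*y/5)
z(q(-5))*(-1268) = (-12 - 4*(-5)*(5 - 5)/5)*(-1268) = (-12 - 4*(-5)*0/5)*(-1268) = (-12 - 2/5*0)*(-1268) = (-12 + 0)*(-1268) = -12*(-1268) = 15216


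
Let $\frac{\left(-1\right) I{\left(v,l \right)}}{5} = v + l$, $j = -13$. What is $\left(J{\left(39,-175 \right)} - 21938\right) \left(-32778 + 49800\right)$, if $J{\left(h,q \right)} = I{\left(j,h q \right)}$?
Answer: $208553544$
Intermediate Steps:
$I{\left(v,l \right)} = - 5 l - 5 v$ ($I{\left(v,l \right)} = - 5 \left(v + l\right) = - 5 \left(l + v\right) = - 5 l - 5 v$)
$J{\left(h,q \right)} = 65 - 5 h q$ ($J{\left(h,q \right)} = - 5 h q - -65 = - 5 h q + 65 = 65 - 5 h q$)
$\left(J{\left(39,-175 \right)} - 21938\right) \left(-32778 + 49800\right) = \left(\left(65 - 195 \left(-175\right)\right) - 21938\right) \left(-32778 + 49800\right) = \left(\left(65 + 34125\right) - 21938\right) 17022 = \left(34190 - 21938\right) 17022 = 12252 \cdot 17022 = 208553544$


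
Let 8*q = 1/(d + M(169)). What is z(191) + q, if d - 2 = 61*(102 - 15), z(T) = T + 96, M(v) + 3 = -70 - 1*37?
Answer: 11936905/41592 ≈ 287.00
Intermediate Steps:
M(v) = -110 (M(v) = -3 + (-70 - 1*37) = -3 + (-70 - 37) = -3 - 107 = -110)
z(T) = 96 + T
d = 5309 (d = 2 + 61*(102 - 15) = 2 + 61*87 = 2 + 5307 = 5309)
q = 1/41592 (q = 1/(8*(5309 - 110)) = (1/8)/5199 = (1/8)*(1/5199) = 1/41592 ≈ 2.4043e-5)
z(191) + q = (96 + 191) + 1/41592 = 287 + 1/41592 = 11936905/41592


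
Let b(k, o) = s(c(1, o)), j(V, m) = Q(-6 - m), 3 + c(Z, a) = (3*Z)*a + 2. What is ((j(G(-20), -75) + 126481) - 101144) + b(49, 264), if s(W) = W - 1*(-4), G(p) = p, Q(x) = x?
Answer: 26201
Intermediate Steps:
c(Z, a) = -1 + 3*Z*a (c(Z, a) = -3 + ((3*Z)*a + 2) = -3 + (3*Z*a + 2) = -3 + (2 + 3*Z*a) = -1 + 3*Z*a)
j(V, m) = -6 - m
s(W) = 4 + W (s(W) = W + 4 = 4 + W)
b(k, o) = 3 + 3*o (b(k, o) = 4 + (-1 + 3*1*o) = 4 + (-1 + 3*o) = 3 + 3*o)
((j(G(-20), -75) + 126481) - 101144) + b(49, 264) = (((-6 - 1*(-75)) + 126481) - 101144) + (3 + 3*264) = (((-6 + 75) + 126481) - 101144) + (3 + 792) = ((69 + 126481) - 101144) + 795 = (126550 - 101144) + 795 = 25406 + 795 = 26201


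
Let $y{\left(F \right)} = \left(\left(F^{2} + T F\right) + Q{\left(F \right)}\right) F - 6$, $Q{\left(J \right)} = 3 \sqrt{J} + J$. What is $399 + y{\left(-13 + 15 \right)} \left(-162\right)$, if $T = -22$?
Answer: $13683 - 972 \sqrt{2} \approx 12308.0$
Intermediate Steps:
$Q{\left(J \right)} = J + 3 \sqrt{J}$
$y{\left(F \right)} = -6 + F \left(F^{2} - 21 F + 3 \sqrt{F}\right)$ ($y{\left(F \right)} = \left(\left(F^{2} - 22 F\right) + \left(F + 3 \sqrt{F}\right)\right) F - 6 = \left(F^{2} - 21 F + 3 \sqrt{F}\right) F - 6 = F \left(F^{2} - 21 F + 3 \sqrt{F}\right) - 6 = -6 + F \left(F^{2} - 21 F + 3 \sqrt{F}\right)$)
$399 + y{\left(-13 + 15 \right)} \left(-162\right) = 399 + \left(-6 + \left(-13 + 15\right)^{3} - 21 \left(-13 + 15\right)^{2} + 3 \left(-13 + 15\right)^{\frac{3}{2}}\right) \left(-162\right) = 399 + \left(-6 + 2^{3} - 21 \cdot 2^{2} + 3 \cdot 2^{\frac{3}{2}}\right) \left(-162\right) = 399 + \left(-6 + 8 - 84 + 3 \cdot 2 \sqrt{2}\right) \left(-162\right) = 399 + \left(-6 + 8 - 84 + 6 \sqrt{2}\right) \left(-162\right) = 399 + \left(-82 + 6 \sqrt{2}\right) \left(-162\right) = 399 + \left(13284 - 972 \sqrt{2}\right) = 13683 - 972 \sqrt{2}$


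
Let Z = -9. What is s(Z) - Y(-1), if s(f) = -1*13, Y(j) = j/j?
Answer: -14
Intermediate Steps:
Y(j) = 1
s(f) = -13
s(Z) - Y(-1) = -13 - 1*1 = -13 - 1 = -14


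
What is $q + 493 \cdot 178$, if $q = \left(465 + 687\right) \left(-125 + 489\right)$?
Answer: $507082$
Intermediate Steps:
$q = 419328$ ($q = 1152 \cdot 364 = 419328$)
$q + 493 \cdot 178 = 419328 + 493 \cdot 178 = 419328 + 87754 = 507082$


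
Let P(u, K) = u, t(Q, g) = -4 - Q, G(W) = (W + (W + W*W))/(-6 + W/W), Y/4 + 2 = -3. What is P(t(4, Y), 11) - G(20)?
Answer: 80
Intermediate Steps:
Y = -20 (Y = -8 + 4*(-3) = -8 - 12 = -20)
G(W) = -2*W/5 - W**2/5 (G(W) = (W + (W + W**2))/(-6 + 1) = (W**2 + 2*W)/(-5) = (W**2 + 2*W)*(-1/5) = -2*W/5 - W**2/5)
P(t(4, Y), 11) - G(20) = (-4 - 1*4) - (-1)*20*(2 + 20)/5 = (-4 - 4) - (-1)*20*22/5 = -8 - 1*(-88) = -8 + 88 = 80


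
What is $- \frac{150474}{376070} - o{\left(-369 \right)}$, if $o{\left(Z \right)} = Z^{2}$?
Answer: $- \frac{25603108872}{188035} \approx -1.3616 \cdot 10^{5}$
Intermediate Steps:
$- \frac{150474}{376070} - o{\left(-369 \right)} = - \frac{150474}{376070} - \left(-369\right)^{2} = \left(-150474\right) \frac{1}{376070} - 136161 = - \frac{75237}{188035} - 136161 = - \frac{25603108872}{188035}$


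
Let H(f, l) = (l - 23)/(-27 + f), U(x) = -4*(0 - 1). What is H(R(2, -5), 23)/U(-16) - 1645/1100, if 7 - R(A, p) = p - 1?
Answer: -329/220 ≈ -1.4955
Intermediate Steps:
R(A, p) = 8 - p (R(A, p) = 7 - (p - 1) = 7 - (-1 + p) = 7 + (1 - p) = 8 - p)
U(x) = 4 (U(x) = -4*(-1) = 4)
H(f, l) = (-23 + l)/(-27 + f)
H(R(2, -5), 23)/U(-16) - 1645/1100 = ((-23 + 23)/(-27 + (8 - 1*(-5))))/4 - 1645/1100 = (0/(-27 + (8 + 5)))*(¼) - 1645*1/1100 = (0/(-27 + 13))*(¼) - 329/220 = (0/(-14))*(¼) - 329/220 = -1/14*0*(¼) - 329/220 = 0*(¼) - 329/220 = 0 - 329/220 = -329/220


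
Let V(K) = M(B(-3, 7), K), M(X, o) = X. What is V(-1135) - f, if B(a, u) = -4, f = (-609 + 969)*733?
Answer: -263884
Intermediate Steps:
f = 263880 (f = 360*733 = 263880)
V(K) = -4
V(-1135) - f = -4 - 1*263880 = -4 - 263880 = -263884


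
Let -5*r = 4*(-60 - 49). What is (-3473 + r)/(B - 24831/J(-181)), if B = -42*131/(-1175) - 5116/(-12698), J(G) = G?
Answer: -4571756270235/192107872813 ≈ -23.798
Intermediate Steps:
B = 37937848/7460075 (B = -5502*(-1/1175) - 5116*(-1/12698) = 5502/1175 + 2558/6349 = 37937848/7460075 ≈ 5.0854)
r = 436/5 (r = -4*(-60 - 49)/5 = -4*(-109)/5 = -1/5*(-436) = 436/5 ≈ 87.200)
(-3473 + r)/(B - 24831/J(-181)) = (-3473 + 436/5)/(37937848/7460075 - 24831/(-181)) = -16929/(5*(37937848/7460075 - 24831*(-1/181))) = -16929/(5*(37937848/7460075 + 24831/181)) = -16929/(5*192107872813/1350273575) = -16929/5*1350273575/192107872813 = -4571756270235/192107872813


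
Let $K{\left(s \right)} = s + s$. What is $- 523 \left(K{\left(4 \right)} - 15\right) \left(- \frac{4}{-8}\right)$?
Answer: $\frac{3661}{2} \approx 1830.5$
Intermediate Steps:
$K{\left(s \right)} = 2 s$
$- 523 \left(K{\left(4 \right)} - 15\right) \left(- \frac{4}{-8}\right) = - 523 \left(2 \cdot 4 - 15\right) \left(- \frac{4}{-8}\right) = - 523 \left(8 - 15\right) \left(\left(-4\right) \left(- \frac{1}{8}\right)\right) = - 523 \left(\left(-7\right) \frac{1}{2}\right) = \left(-523\right) \left(- \frac{7}{2}\right) = \frac{3661}{2}$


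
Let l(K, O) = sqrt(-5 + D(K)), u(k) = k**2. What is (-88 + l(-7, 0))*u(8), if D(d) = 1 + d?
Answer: -5632 + 64*I*sqrt(11) ≈ -5632.0 + 212.26*I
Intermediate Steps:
l(K, O) = sqrt(-4 + K) (l(K, O) = sqrt(-5 + (1 + K)) = sqrt(-4 + K))
(-88 + l(-7, 0))*u(8) = (-88 + sqrt(-4 - 7))*8**2 = (-88 + sqrt(-11))*64 = (-88 + I*sqrt(11))*64 = -5632 + 64*I*sqrt(11)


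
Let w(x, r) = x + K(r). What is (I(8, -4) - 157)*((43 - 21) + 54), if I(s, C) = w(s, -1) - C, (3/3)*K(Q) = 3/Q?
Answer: -11248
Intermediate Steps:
K(Q) = 3/Q
w(x, r) = x + 3/r
I(s, C) = -3 + s - C (I(s, C) = (s + 3/(-1)) - C = (s + 3*(-1)) - C = (s - 3) - C = (-3 + s) - C = -3 + s - C)
(I(8, -4) - 157)*((43 - 21) + 54) = ((-3 + 8 - 1*(-4)) - 157)*((43 - 21) + 54) = ((-3 + 8 + 4) - 157)*(22 + 54) = (9 - 157)*76 = -148*76 = -11248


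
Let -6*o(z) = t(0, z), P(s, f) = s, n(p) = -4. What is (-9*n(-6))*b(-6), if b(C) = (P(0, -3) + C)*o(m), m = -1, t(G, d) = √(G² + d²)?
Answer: 36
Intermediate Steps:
o(z) = -√(z²)/6 (o(z) = -√(0² + z²)/6 = -√(0 + z²)/6 = -√(z²)/6)
b(C) = -C/6 (b(C) = (0 + C)*(-√((-1)²)/6) = C*(-√1/6) = C*(-⅙*1) = C*(-⅙) = -C/6)
(-9*n(-6))*b(-6) = (-9*(-4))*(-⅙*(-6)) = 36*1 = 36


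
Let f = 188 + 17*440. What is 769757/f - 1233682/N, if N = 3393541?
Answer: 2602742065961/26021672388 ≈ 100.02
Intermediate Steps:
f = 7668 (f = 188 + 7480 = 7668)
769757/f - 1233682/N = 769757/7668 - 1233682/3393541 = 2602742065961/26021672388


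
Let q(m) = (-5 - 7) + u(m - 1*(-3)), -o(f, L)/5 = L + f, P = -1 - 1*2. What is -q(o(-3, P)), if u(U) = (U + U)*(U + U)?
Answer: -4344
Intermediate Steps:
P = -3 (P = -1 - 2 = -3)
o(f, L) = -5*L - 5*f (o(f, L) = -5*(L + f) = -5*L - 5*f)
u(U) = 4*U**2 (u(U) = (2*U)*(2*U) = 4*U**2)
q(m) = -12 + 4*(3 + m)**2 (q(m) = (-5 - 7) + 4*(m - 1*(-3))**2 = -12 + 4*(m + 3)**2 = -12 + 4*(3 + m)**2)
-q(o(-3, P)) = -(-12 + 4*(3 + (-5*(-3) - 5*(-3)))**2) = -(-12 + 4*(3 + (15 + 15))**2) = -(-12 + 4*(3 + 30)**2) = -(-12 + 4*33**2) = -(-12 + 4*1089) = -(-12 + 4356) = -1*4344 = -4344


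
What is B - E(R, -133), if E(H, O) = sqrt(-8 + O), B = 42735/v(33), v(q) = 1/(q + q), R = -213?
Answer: 2820510 - I*sqrt(141) ≈ 2.8205e+6 - 11.874*I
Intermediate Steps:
v(q) = 1/(2*q)
B = 2820510 (B = 42735/(((1/2)/33)) = 42735/(((1/2)*(1/33))) = 42735/(1/66) = 42735*66 = 2820510)
B - E(R, -133) = 2820510 - sqrt(-8 - 133) = 2820510 - sqrt(-141) = 2820510 - I*sqrt(141)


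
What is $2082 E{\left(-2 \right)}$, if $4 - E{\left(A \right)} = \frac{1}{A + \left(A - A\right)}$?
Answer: $9369$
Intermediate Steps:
$E{\left(A \right)} = 4 - \frac{1}{A}$ ($E{\left(A \right)} = 4 - \frac{1}{A + \left(A - A\right)} = 4 - \frac{1}{A + 0} = 4 - \frac{1}{A}$)
$2082 E{\left(-2 \right)} = 2082 \left(4 - \frac{1}{-2}\right) = 2082 \left(4 - - \frac{1}{2}\right) = 2082 \left(4 + \frac{1}{2}\right) = 2082 \cdot \frac{9}{2} = 9369$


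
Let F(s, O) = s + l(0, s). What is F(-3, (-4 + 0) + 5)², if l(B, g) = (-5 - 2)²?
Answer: 2116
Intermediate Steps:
l(B, g) = 49 (l(B, g) = (-7)² = 49)
F(s, O) = 49 + s (F(s, O) = s + 49 = 49 + s)
F(-3, (-4 + 0) + 5)² = (49 - 3)² = 46² = 2116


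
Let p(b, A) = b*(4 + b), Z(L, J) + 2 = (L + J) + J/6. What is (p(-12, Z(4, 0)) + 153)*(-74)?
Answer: -18426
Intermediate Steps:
Z(L, J) = -2 + L + 7*J/6 (Z(L, J) = -2 + ((L + J) + J/6) = -2 + ((J + L) + J*(⅙)) = -2 + ((J + L) + J/6) = -2 + (L + 7*J/6) = -2 + L + 7*J/6)
(p(-12, Z(4, 0)) + 153)*(-74) = (-12*(4 - 12) + 153)*(-74) = (-12*(-8) + 153)*(-74) = (96 + 153)*(-74) = 249*(-74) = -18426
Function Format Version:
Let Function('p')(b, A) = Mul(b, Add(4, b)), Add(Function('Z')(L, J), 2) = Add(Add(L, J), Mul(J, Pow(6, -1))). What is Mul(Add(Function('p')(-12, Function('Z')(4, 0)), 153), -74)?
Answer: -18426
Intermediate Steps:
Function('Z')(L, J) = Add(-2, L, Mul(Rational(7, 6), J)) (Function('Z')(L, J) = Add(-2, Add(Add(L, J), Mul(J, Pow(6, -1)))) = Add(-2, Add(Add(J, L), Mul(J, Rational(1, 6)))) = Add(-2, Add(Add(J, L), Mul(Rational(1, 6), J))) = Add(-2, Add(L, Mul(Rational(7, 6), J))) = Add(-2, L, Mul(Rational(7, 6), J)))
Mul(Add(Function('p')(-12, Function('Z')(4, 0)), 153), -74) = Mul(Add(Mul(-12, Add(4, -12)), 153), -74) = Mul(Add(Mul(-12, -8), 153), -74) = Mul(Add(96, 153), -74) = Mul(249, -74) = -18426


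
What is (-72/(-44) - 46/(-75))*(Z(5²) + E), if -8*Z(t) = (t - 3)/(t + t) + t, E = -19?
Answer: -1029152/20625 ≈ -49.898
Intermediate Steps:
Z(t) = -t/8 - (-3 + t)/(16*t) (Z(t) = -((t - 3)/(t + t) + t)/8 = -((-3 + t)/((2*t)) + t)/8 = -((-3 + t)*(1/(2*t)) + t)/8 = -((-3 + t)/(2*t) + t)/8 = -(t + (-3 + t)/(2*t))/8 = -t/8 - (-3 + t)/(16*t))
(-72/(-44) - 46/(-75))*(Z(5²) + E) = (-72/(-44) - 46/(-75))*((3 - 1*5² - 2*(5²)²)/(16*(5²)) - 19) = (-72*(-1/44) - 46*(-1/75))*((1/16)*(3 - 1*25 - 2*25²)/25 - 19) = (18/11 + 46/75)*((1/16)*(1/25)*(3 - 25 - 2*625) - 19) = 1856*((1/16)*(1/25)*(3 - 25 - 1250) - 19)/825 = 1856*((1/16)*(1/25)*(-1272) - 19)/825 = 1856*(-159/50 - 19)/825 = (1856/825)*(-1109/50) = -1029152/20625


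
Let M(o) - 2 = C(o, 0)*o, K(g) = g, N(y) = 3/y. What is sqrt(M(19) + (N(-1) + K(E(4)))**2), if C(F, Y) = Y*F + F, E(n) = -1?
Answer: sqrt(379) ≈ 19.468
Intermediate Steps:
C(F, Y) = F + F*Y (C(F, Y) = F*Y + F = F + F*Y)
M(o) = 2 + o**2 (M(o) = 2 + (o*(1 + 0))*o = 2 + (o*1)*o = 2 + o*o = 2 + o**2)
sqrt(M(19) + (N(-1) + K(E(4)))**2) = sqrt((2 + 19**2) + (3/(-1) - 1)**2) = sqrt((2 + 361) + (3*(-1) - 1)**2) = sqrt(363 + (-3 - 1)**2) = sqrt(363 + (-4)**2) = sqrt(363 + 16) = sqrt(379)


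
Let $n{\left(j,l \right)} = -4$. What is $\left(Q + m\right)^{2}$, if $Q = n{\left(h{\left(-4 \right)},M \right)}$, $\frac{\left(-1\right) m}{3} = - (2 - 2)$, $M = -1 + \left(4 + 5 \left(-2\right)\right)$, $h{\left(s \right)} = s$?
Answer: $16$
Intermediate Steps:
$M = -7$ ($M = -1 + \left(4 - 10\right) = -1 - 6 = -7$)
$m = 0$ ($m = - 3 \left(- (2 - 2)\right) = - 3 \left(\left(-1\right) 0\right) = \left(-3\right) 0 = 0$)
$Q = -4$
$\left(Q + m\right)^{2} = \left(-4 + 0\right)^{2} = \left(-4\right)^{2} = 16$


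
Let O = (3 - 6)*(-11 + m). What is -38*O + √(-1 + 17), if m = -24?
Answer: -3986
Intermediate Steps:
O = 105 (O = (3 - 6)*(-11 - 24) = -3*(-35) = 105)
-38*O + √(-1 + 17) = -38*105 + √(-1 + 17) = -3990 + √16 = -3990 + 4 = -3986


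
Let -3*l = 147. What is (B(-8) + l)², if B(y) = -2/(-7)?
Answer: 116281/49 ≈ 2373.1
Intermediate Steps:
B(y) = 2/7 (B(y) = -2*(-⅐) = 2/7)
l = -49 (l = -⅓*147 = -49)
(B(-8) + l)² = (2/7 - 49)² = (-341/7)² = 116281/49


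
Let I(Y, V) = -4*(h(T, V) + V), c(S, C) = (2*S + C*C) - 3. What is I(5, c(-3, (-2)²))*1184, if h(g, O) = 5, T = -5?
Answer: -56832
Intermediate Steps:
c(S, C) = -3 + C² + 2*S (c(S, C) = (2*S + C²) - 3 = (C² + 2*S) - 3 = -3 + C² + 2*S)
I(Y, V) = -20 - 4*V (I(Y, V) = -4*(5 + V) = -20 - 4*V)
I(5, c(-3, (-2)²))*1184 = (-20 - 4*(-3 + ((-2)²)² + 2*(-3)))*1184 = (-20 - 4*(-3 + 4² - 6))*1184 = (-20 - 4*(-3 + 16 - 6))*1184 = (-20 - 4*7)*1184 = (-20 - 28)*1184 = -48*1184 = -56832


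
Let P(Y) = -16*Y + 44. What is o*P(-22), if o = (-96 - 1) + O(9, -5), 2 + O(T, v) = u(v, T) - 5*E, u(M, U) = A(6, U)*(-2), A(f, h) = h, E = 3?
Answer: -52272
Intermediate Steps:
u(M, U) = -2*U (u(M, U) = U*(-2) = -2*U)
P(Y) = 44 - 16*Y
O(T, v) = -17 - 2*T (O(T, v) = -2 + (-2*T - 5*3) = -2 + (-2*T - 15) = -2 + (-15 - 2*T) = -17 - 2*T)
o = -132 (o = (-96 - 1) + (-17 - 2*9) = -97 + (-17 - 18) = -97 - 35 = -132)
o*P(-22) = -132*(44 - 16*(-22)) = -132*(44 + 352) = -132*396 = -52272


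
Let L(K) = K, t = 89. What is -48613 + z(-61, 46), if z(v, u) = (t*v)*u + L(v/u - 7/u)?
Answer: -6862015/23 ≈ -2.9835e+5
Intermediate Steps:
z(v, u) = -7/u + v/u + 89*u*v (z(v, u) = (89*v)*u + (v/u - 7/u) = 89*u*v + (-7/u + v/u) = -7/u + v/u + 89*u*v)
-48613 + z(-61, 46) = -48613 + (-7 - 61 + 89*(-61)*46**2)/46 = -48613 + (-7 - 61 + 89*(-61)*2116)/46 = -48613 + (-7 - 61 - 11487764)/46 = -48613 + (1/46)*(-11487832) = -48613 - 5743916/23 = -6862015/23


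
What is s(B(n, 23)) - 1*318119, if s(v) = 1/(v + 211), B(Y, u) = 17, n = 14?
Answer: -72531131/228 ≈ -3.1812e+5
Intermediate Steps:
s(v) = 1/(211 + v)
s(B(n, 23)) - 1*318119 = 1/(211 + 17) - 1*318119 = 1/228 - 318119 = -72531131/228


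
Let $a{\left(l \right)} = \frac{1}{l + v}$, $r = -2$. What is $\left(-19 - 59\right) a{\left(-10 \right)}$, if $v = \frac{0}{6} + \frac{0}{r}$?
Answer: $\frac{39}{5} \approx 7.8$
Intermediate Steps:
$v = 0$ ($v = \frac{0}{6} + \frac{0}{-2} = 0 \cdot \frac{1}{6} + 0 \left(- \frac{1}{2}\right) = 0 + 0 = 0$)
$a{\left(l \right)} = \frac{1}{l}$ ($a{\left(l \right)} = \frac{1}{l + 0} = \frac{1}{l}$)
$\left(-19 - 59\right) a{\left(-10 \right)} = \frac{-19 - 59}{-10} = \left(-78\right) \left(- \frac{1}{10}\right) = \frac{39}{5}$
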